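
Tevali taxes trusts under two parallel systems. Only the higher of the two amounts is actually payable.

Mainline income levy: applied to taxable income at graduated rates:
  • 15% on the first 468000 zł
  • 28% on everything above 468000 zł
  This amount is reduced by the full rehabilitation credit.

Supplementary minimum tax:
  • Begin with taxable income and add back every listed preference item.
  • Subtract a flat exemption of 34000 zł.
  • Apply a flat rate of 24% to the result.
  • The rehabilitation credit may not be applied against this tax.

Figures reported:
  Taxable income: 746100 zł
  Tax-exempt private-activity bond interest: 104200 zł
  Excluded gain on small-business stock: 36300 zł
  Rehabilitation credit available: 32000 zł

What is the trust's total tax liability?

Mainline income levy:
  468000 zł × 15% = 70200 zł
  278100 zł × 28% = 77868 zł
  → 148068 zł
  Less rehabilitation credit 32000 zł → 116068 zł

Supplementary minimum tax:
  Adjusted income: 746100 zł + 104200 zł + 36300 zł = 886600 zł
  Less exemption 34000 zł → base 852600 zł
  852600 zł × 24% = 204624 zł

204624 zł > 116068 zł, so the supplementary minimum tax is the binding amount.

204624 zł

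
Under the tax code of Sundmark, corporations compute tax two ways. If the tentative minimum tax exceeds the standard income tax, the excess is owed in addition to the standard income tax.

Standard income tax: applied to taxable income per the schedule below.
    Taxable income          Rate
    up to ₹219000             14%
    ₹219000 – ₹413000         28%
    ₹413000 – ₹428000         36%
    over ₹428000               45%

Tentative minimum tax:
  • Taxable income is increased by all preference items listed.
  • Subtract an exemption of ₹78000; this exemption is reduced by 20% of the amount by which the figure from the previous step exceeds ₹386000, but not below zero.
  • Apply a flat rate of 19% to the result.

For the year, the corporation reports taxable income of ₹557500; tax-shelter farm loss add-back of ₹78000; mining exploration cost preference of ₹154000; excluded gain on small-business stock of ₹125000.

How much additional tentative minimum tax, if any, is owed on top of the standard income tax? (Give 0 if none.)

₹25100

Tentative minimum tax:
  Adjusted income: ₹557500 + ₹78000 + ₹154000 + ₹125000 = ₹914500
  Exemption: 20% × (₹914500 − ₹386000) = ₹105700 ≥ ₹78000, so the exemption is fully phased out
  Base: ₹914500 − ₹0 = ₹914500
  ₹914500 × 19% = ₹173755

Standard income tax:
  ₹219000 × 14% = ₹30660
  ₹194000 × 28% = ₹54320
  ₹15000 × 36% = ₹5400
  ₹129500 × 45% = ₹58275
  → ₹148655

Excess of tentative minimum tax over standard income tax: ₹173755 − ₹148655 = ₹25100.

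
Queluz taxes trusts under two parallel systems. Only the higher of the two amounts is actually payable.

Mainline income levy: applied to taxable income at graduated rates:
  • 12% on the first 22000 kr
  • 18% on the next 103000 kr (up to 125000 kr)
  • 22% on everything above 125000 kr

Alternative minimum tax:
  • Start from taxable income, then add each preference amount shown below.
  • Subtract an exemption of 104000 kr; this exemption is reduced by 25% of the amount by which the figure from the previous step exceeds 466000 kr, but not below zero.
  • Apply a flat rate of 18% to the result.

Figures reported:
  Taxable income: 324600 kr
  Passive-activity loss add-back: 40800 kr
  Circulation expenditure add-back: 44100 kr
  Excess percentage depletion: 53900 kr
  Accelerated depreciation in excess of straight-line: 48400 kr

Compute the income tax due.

Mainline income levy:
  22000 kr × 12% = 2640 kr
  103000 kr × 18% = 18540 kr
  199600 kr × 22% = 43912 kr
  → 65092 kr

Alternative minimum tax:
  Adjusted income: 324600 kr + 40800 kr + 44100 kr + 53900 kr + 48400 kr = 511800 kr
  Exemption: 104000 kr − 25% × (511800 kr − 466000 kr) = 104000 kr − 11450 kr = 92550 kr
  Base: 511800 kr − 92550 kr = 419250 kr
  419250 kr × 18% = 75465 kr

75465 kr > 65092 kr, so the alternative minimum tax is the binding amount.

75465 kr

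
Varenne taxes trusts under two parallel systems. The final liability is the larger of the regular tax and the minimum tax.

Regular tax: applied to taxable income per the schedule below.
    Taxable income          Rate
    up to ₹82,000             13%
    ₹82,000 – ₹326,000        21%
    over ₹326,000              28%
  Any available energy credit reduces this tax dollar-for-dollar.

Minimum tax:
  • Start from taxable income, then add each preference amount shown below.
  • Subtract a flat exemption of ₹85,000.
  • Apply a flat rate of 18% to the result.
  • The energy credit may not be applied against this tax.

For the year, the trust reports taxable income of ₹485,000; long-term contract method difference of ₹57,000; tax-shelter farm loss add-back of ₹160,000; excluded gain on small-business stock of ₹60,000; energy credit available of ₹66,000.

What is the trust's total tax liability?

₹121,860

Regular tax:
  ₹82,000 × 13% = ₹10,660
  ₹244,000 × 21% = ₹51,240
  ₹159,000 × 28% = ₹44,520
  → ₹106,420
  Less energy credit ₹66,000 → ₹40,420

Minimum tax:
  Adjusted income: ₹485,000 + ₹57,000 + ₹160,000 + ₹60,000 = ₹762,000
  Less exemption ₹85,000 → base ₹677,000
  ₹677,000 × 18% = ₹121,860

₹121,860 > ₹40,420, so the minimum tax is the binding amount.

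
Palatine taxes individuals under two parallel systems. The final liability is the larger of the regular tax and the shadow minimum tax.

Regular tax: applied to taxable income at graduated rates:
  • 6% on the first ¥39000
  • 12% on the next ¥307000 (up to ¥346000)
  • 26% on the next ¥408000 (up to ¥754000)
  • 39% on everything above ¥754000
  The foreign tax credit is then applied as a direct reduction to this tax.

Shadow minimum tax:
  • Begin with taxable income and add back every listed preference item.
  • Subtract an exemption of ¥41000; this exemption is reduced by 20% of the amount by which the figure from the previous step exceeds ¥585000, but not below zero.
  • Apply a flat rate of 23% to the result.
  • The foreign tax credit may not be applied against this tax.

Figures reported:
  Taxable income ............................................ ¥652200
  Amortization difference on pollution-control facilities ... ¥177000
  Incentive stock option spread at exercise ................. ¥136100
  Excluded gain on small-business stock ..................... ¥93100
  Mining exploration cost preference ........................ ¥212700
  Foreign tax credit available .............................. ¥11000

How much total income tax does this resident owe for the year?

¥292353

Shadow minimum tax:
  Adjusted income: ¥652200 + ¥177000 + ¥136100 + ¥93100 + ¥212700 = ¥1271100
  Exemption: 20% × (¥1271100 − ¥585000) = ¥137220 ≥ ¥41000, so the exemption is fully phased out
  Base: ¥1271100 − ¥0 = ¥1271100
  ¥1271100 × 23% = ¥292353

Regular tax:
  ¥39000 × 6% = ¥2340
  ¥307000 × 12% = ¥36840
  ¥306200 × 26% = ¥79612
  → ¥118792
  Less foreign tax credit ¥11000 → ¥107792

¥292353 > ¥107792, so the shadow minimum tax is the binding amount.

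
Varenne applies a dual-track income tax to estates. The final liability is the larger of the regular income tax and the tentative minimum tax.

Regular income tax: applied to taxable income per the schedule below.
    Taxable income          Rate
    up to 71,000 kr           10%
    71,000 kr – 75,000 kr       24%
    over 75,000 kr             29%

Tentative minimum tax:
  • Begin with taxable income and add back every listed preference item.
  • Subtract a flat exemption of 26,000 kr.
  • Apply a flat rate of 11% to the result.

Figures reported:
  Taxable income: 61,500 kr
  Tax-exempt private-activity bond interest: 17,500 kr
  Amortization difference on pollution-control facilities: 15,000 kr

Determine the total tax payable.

7,480 kr

Regular income tax:
  61,500 kr × 10% = 6,150 kr

Tentative minimum tax:
  Adjusted income: 61,500 kr + 17,500 kr + 15,000 kr = 94,000 kr
  Less exemption 26,000 kr → base 68,000 kr
  68,000 kr × 11% = 7,480 kr

7,480 kr > 6,150 kr, so the tentative minimum tax is the binding amount.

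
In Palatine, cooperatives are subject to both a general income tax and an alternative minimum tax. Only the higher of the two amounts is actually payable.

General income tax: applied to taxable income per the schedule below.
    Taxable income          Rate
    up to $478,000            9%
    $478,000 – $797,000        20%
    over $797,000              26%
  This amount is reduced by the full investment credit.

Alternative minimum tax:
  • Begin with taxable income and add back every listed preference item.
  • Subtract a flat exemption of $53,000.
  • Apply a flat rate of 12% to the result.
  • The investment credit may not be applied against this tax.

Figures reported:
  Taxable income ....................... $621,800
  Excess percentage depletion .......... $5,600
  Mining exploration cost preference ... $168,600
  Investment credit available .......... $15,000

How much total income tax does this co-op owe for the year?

$89,160

Alternative minimum tax:
  Adjusted income: $621,800 + $5,600 + $168,600 = $796,000
  Less exemption $53,000 → base $743,000
  $743,000 × 12% = $89,160

General income tax:
  $478,000 × 9% = $43,020
  $143,800 × 20% = $28,760
  → $71,780
  Less investment credit $15,000 → $56,780

$89,160 > $56,780, so the alternative minimum tax is the binding amount.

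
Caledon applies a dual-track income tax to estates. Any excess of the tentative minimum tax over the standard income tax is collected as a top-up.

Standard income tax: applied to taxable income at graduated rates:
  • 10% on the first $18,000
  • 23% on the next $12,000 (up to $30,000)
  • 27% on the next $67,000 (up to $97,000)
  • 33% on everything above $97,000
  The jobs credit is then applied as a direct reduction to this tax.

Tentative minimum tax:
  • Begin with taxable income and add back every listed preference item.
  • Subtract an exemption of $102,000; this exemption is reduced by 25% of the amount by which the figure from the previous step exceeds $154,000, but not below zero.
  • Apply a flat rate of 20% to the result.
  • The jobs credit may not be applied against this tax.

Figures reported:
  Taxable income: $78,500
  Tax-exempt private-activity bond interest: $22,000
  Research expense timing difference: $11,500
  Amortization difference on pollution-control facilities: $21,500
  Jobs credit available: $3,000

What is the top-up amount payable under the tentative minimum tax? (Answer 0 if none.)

Standard income tax:
  $18,000 × 10% = $1,800
  $12,000 × 23% = $2,760
  $48,500 × 27% = $13,095
  → $17,655
  Less jobs credit $3,000 → $14,655

Tentative minimum tax:
  Adjusted income: $78,500 + $22,000 + $11,500 + $21,500 = $133,500
  Exemption: $133,500 ≤ $154,000, so full $102,000 applies
  Base: $133,500 − $102,000 = $31,500
  $31,500 × 20% = $6,300

$6,300 ≤ $14,655, so no add-on is due.

$0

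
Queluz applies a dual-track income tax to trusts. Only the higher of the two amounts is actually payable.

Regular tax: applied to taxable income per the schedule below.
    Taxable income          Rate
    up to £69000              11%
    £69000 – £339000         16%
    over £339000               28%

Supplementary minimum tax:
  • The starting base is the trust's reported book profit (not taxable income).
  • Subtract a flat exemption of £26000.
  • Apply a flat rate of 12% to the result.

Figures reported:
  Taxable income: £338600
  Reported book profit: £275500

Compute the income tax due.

Supplementary minimum tax:
  Base (reported book profit): £275500
  Less exemption £26000 → base £249500
  £249500 × 12% = £29940

Regular tax:
  £69000 × 11% = £7590
  £269600 × 16% = £43136
  → £50726

£50726 > £29940, so the regular tax governs.

£50726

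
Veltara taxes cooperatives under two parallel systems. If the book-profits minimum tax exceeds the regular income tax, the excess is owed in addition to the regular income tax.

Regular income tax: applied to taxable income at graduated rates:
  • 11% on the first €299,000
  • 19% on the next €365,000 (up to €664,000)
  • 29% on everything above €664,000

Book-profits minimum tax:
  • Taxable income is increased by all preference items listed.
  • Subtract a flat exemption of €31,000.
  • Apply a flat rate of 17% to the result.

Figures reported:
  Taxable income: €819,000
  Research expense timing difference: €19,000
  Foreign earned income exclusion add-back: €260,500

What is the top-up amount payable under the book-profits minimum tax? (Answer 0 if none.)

€34,285

Regular income tax:
  €299,000 × 11% = €32,890
  €365,000 × 19% = €69,350
  €155,000 × 29% = €44,950
  → €147,190

Book-profits minimum tax:
  Adjusted income: €819,000 + €19,000 + €260,500 = €1,098,500
  Less exemption €31,000 → base €1,067,500
  €1,067,500 × 17% = €181,475

Excess of book-profits minimum tax over regular income tax: €181,475 − €147,190 = €34,285.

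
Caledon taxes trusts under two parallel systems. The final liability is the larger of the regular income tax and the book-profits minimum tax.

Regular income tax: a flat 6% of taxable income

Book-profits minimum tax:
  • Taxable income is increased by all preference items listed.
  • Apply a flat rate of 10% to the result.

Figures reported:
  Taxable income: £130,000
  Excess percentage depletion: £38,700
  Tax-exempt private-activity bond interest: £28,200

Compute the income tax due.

Book-profits minimum tax:
  Adjusted income: £130,000 + £38,700 + £28,200 = £196,900
  £196,900 × 10% = £19,690

Regular income tax:
  £130,000 × 6% = £7,800

£19,690 > £7,800, so the book-profits minimum tax is the binding amount.

£19,690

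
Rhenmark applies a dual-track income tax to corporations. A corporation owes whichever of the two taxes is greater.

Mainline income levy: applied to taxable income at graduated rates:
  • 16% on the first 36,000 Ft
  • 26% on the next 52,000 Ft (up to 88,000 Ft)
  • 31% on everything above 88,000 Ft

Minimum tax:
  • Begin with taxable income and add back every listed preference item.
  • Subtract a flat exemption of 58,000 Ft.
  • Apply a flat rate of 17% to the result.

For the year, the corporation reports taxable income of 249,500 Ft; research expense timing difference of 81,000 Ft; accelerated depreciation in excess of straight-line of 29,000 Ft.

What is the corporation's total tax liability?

Mainline income levy:
  36,000 Ft × 16% = 5,760 Ft
  52,000 Ft × 26% = 13,520 Ft
  161,500 Ft × 31% = 50,065 Ft
  → 69,345 Ft

Minimum tax:
  Adjusted income: 249,500 Ft + 81,000 Ft + 29,000 Ft = 359,500 Ft
  Less exemption 58,000 Ft → base 301,500 Ft
  301,500 Ft × 17% = 51,255 Ft

69,345 Ft > 51,255 Ft, so the mainline income levy governs.

69,345 Ft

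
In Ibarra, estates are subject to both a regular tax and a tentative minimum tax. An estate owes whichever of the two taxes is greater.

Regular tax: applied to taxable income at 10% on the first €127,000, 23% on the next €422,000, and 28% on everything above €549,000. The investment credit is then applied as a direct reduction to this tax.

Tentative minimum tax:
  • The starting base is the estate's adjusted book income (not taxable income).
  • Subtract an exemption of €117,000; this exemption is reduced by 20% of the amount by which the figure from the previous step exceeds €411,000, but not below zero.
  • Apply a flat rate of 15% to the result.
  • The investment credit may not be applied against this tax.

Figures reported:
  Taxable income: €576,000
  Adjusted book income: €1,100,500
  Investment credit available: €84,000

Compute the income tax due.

Regular tax:
  €127,000 × 10% = €12,700
  €422,000 × 23% = €97,060
  €27,000 × 28% = €7,560
  → €117,320
  Less investment credit €84,000 → €33,320

Tentative minimum tax:
  Base (adjusted book income): €1,100,500
  Exemption: 20% × (€1,100,500 − €411,000) = €137,900 ≥ €117,000, so the exemption is fully phased out
  Base: €1,100,500 − €0 = €1,100,500
  €1,100,500 × 15% = €165,075

€165,075 > €33,320, so the tentative minimum tax is the binding amount.

€165,075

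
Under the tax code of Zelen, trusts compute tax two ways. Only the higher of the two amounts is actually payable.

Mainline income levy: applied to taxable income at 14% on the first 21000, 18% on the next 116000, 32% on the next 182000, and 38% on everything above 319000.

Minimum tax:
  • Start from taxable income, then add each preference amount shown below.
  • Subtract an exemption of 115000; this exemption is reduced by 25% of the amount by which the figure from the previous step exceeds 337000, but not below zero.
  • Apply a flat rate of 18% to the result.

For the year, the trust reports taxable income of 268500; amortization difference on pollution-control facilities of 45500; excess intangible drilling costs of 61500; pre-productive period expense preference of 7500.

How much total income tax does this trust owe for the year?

65900

Minimum tax:
  Adjusted income: 268500 + 45500 + 61500 + 7500 = 383000
  Exemption: 115000 − 25% × (383000 − 337000) = 115000 − 11500 = 103500
  Base: 383000 − 103500 = 279500
  279500 × 18% = 50310

Mainline income levy:
  21000 × 14% = 2940
  116000 × 18% = 20880
  131500 × 32% = 42080
  → 65900

65900 > 50310, so the mainline income levy governs.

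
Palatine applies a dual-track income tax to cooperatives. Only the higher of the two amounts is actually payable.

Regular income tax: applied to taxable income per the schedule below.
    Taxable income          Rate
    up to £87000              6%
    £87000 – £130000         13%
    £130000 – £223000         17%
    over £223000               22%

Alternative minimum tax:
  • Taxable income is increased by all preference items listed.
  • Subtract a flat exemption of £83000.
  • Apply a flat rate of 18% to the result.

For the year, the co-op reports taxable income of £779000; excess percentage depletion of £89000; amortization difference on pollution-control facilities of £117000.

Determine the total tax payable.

£162360

Alternative minimum tax:
  Adjusted income: £779000 + £89000 + £117000 = £985000
  Less exemption £83000 → base £902000
  £902000 × 18% = £162360

Regular income tax:
  £87000 × 6% = £5220
  £43000 × 13% = £5590
  £93000 × 17% = £15810
  £556000 × 22% = £122320
  → £148940

£162360 > £148940, so the alternative minimum tax is the binding amount.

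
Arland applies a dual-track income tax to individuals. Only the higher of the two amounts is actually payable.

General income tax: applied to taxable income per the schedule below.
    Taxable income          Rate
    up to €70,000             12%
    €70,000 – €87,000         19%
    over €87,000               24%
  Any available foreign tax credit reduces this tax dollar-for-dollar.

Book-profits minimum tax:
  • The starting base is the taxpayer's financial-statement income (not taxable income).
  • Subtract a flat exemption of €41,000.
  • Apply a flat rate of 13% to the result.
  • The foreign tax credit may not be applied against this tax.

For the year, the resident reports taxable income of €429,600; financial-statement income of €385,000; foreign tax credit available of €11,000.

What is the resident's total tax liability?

€82,854

General income tax:
  €70,000 × 12% = €8,400
  €17,000 × 19% = €3,230
  €342,600 × 24% = €82,224
  → €93,854
  Less foreign tax credit €11,000 → €82,854

Book-profits minimum tax:
  Base (financial-statement income): €385,000
  Less exemption €41,000 → base €344,000
  €344,000 × 13% = €44,720

€82,854 > €44,720, so the general income tax governs.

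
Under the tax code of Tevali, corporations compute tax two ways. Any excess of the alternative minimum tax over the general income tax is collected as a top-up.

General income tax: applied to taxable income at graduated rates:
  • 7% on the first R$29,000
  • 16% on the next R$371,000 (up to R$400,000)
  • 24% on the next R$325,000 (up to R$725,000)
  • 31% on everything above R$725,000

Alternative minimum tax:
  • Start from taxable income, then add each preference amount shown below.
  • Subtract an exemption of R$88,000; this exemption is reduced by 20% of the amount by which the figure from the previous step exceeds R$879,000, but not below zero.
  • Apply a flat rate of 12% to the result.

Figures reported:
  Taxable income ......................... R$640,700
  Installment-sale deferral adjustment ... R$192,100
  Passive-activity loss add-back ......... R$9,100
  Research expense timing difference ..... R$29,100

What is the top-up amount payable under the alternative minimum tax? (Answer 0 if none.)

Alternative minimum tax:
  Adjusted income: R$640,700 + R$192,100 + R$9,100 + R$29,100 = R$871,000
  Exemption: R$871,000 ≤ R$879,000, so full R$88,000 applies
  Base: R$871,000 − R$88,000 = R$783,000
  R$783,000 × 12% = R$93,960

General income tax:
  R$29,000 × 7% = R$2,030
  R$371,000 × 16% = R$59,360
  R$240,700 × 24% = R$57,768
  → R$119,158

R$93,960 ≤ R$119,158, so no add-on is due.

R$0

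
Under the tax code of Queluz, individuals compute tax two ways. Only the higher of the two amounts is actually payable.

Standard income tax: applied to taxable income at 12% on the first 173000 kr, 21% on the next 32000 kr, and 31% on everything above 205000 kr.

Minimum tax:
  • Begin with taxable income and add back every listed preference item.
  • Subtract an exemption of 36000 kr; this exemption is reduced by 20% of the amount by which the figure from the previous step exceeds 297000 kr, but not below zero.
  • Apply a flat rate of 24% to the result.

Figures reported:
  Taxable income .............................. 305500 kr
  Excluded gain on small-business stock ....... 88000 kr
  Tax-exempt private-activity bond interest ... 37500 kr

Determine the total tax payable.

101232 kr

Minimum tax:
  Adjusted income: 305500 kr + 88000 kr + 37500 kr = 431000 kr
  Exemption: 36000 kr − 20% × (431000 kr − 297000 kr) = 36000 kr − 26800 kr = 9200 kr
  Base: 431000 kr − 9200 kr = 421800 kr
  421800 kr × 24% = 101232 kr

Standard income tax:
  173000 kr × 12% = 20760 kr
  32000 kr × 21% = 6720 kr
  100500 kr × 31% = 31155 kr
  → 58635 kr

101232 kr > 58635 kr, so the minimum tax is the binding amount.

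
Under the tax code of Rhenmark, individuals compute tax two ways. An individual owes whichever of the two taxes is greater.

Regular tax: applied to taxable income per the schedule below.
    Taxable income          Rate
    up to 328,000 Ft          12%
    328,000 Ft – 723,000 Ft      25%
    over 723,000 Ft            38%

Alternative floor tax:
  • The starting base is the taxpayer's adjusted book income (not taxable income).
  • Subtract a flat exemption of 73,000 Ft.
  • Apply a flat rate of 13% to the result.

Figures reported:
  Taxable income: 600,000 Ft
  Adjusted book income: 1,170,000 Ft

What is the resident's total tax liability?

Alternative floor tax:
  Base (adjusted book income): 1,170,000 Ft
  Less exemption 73,000 Ft → base 1,097,000 Ft
  1,097,000 Ft × 13% = 142,610 Ft

Regular tax:
  328,000 Ft × 12% = 39,360 Ft
  272,000 Ft × 25% = 68,000 Ft
  → 107,360 Ft

142,610 Ft > 107,360 Ft, so the alternative floor tax is the binding amount.

142,610 Ft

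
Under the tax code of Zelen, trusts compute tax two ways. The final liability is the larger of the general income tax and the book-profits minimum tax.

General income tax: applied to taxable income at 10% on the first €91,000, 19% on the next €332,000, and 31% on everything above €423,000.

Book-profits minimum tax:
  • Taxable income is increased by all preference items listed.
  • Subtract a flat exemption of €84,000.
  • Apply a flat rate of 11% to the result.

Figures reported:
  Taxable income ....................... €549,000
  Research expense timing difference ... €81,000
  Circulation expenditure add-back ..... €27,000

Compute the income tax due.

General income tax:
  €91,000 × 10% = €9,100
  €332,000 × 19% = €63,080
  €126,000 × 31% = €39,060
  → €111,240

Book-profits minimum tax:
  Adjusted income: €549,000 + €81,000 + €27,000 = €657,000
  Less exemption €84,000 → base €573,000
  €573,000 × 11% = €63,030

€111,240 > €63,030, so the general income tax governs.

€111,240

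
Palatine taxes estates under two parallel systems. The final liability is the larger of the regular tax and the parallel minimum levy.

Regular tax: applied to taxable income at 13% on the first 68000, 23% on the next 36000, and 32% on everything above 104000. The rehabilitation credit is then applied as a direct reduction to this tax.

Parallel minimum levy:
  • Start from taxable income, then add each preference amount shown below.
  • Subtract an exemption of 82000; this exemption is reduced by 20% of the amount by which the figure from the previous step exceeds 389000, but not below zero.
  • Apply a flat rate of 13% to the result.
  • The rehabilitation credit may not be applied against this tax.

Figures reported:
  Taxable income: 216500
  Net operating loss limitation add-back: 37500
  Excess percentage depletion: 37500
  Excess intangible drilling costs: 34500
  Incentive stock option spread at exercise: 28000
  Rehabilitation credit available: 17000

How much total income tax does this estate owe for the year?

Parallel minimum levy:
  Adjusted income: 216500 + 37500 + 37500 + 34500 + 28000 = 354000
  Exemption: 354000 ≤ 389000, so full 82000 applies
  Base: 354000 − 82000 = 272000
  272000 × 13% = 35360

Regular tax:
  68000 × 13% = 8840
  36000 × 23% = 8280
  112500 × 32% = 36000
  → 53120
  Less rehabilitation credit 17000 → 36120

36120 > 35360, so the regular tax governs.

36120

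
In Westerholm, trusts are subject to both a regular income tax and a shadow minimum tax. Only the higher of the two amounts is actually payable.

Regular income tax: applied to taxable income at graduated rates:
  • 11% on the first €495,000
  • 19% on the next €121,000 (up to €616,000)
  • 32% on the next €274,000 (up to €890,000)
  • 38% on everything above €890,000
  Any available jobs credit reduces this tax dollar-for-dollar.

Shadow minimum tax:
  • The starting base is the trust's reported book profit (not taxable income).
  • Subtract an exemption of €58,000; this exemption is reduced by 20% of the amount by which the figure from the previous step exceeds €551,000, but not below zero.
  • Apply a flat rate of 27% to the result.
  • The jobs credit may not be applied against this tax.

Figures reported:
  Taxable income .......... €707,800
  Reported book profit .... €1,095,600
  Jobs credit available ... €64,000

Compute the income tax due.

Shadow minimum tax:
  Base (reported book profit): €1,095,600
  Exemption: 20% × (€1,095,600 − €551,000) = €108,920 ≥ €58,000, so the exemption is fully phased out
  Base: €1,095,600 − €0 = €1,095,600
  €1,095,600 × 27% = €295,812

Regular income tax:
  €495,000 × 11% = €54,450
  €121,000 × 19% = €22,990
  €91,800 × 32% = €29,376
  → €106,816
  Less jobs credit €64,000 → €42,816

€295,812 > €42,816, so the shadow minimum tax is the binding amount.

€295,812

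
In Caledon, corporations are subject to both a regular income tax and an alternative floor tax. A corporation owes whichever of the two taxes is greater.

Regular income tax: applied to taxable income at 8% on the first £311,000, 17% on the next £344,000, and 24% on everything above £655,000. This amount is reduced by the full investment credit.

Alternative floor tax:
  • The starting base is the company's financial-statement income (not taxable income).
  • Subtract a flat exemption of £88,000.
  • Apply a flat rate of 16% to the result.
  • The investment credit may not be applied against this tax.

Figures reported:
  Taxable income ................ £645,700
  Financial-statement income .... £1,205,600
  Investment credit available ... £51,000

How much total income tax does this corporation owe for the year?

Regular income tax:
  £311,000 × 8% = £24,880
  £334,700 × 17% = £56,899
  → £81,779
  Less investment credit £51,000 → £30,779

Alternative floor tax:
  Base (financial-statement income): £1,205,600
  Less exemption £88,000 → base £1,117,600
  £1,117,600 × 16% = £178,816

£178,816 > £30,779, so the alternative floor tax is the binding amount.

£178,816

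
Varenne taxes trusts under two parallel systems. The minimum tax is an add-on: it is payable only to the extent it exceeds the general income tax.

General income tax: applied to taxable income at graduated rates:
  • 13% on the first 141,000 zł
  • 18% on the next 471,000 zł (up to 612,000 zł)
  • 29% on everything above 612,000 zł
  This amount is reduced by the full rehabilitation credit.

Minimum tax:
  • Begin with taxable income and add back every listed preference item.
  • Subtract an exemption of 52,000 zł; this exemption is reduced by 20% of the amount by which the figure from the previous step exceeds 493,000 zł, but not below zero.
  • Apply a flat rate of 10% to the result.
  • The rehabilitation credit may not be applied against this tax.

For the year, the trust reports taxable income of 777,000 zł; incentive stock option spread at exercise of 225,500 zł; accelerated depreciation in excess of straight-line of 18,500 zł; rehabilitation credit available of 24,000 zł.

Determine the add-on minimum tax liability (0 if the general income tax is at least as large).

General income tax:
  141,000 zł × 13% = 18,330 zł
  471,000 zł × 18% = 84,780 zł
  165,000 zł × 29% = 47,850 zł
  → 150,960 zł
  Less rehabilitation credit 24,000 zł → 126,960 zł

Minimum tax:
  Adjusted income: 777,000 zł + 225,500 zł + 18,500 zł = 1,021,000 zł
  Exemption: 20% × (1,021,000 zł − 493,000 zł) = 105,600 zł ≥ 52,000 zł, so the exemption is fully phased out
  Base: 1,021,000 zł − 0 zł = 1,021,000 zł
  1,021,000 zł × 10% = 102,100 zł

102,100 zł ≤ 126,960 zł, so no add-on is due.

0 zł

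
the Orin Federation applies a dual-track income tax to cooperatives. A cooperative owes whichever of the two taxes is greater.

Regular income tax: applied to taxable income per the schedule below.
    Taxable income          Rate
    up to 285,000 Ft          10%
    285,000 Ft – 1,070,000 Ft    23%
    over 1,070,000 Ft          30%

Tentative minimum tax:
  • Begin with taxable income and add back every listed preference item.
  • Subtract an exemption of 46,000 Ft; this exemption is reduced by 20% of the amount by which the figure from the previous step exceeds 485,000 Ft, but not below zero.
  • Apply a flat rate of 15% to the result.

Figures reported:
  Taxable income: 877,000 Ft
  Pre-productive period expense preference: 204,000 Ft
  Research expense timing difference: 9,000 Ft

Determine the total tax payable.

Tentative minimum tax:
  Adjusted income: 877,000 Ft + 204,000 Ft + 9,000 Ft = 1,090,000 Ft
  Exemption: 20% × (1,090,000 Ft − 485,000 Ft) = 121,000 Ft ≥ 46,000 Ft, so the exemption is fully phased out
  Base: 1,090,000 Ft − 0 Ft = 1,090,000 Ft
  1,090,000 Ft × 15% = 163,500 Ft

Regular income tax:
  285,000 Ft × 10% = 28,500 Ft
  592,000 Ft × 23% = 136,160 Ft
  → 164,660 Ft

164,660 Ft > 163,500 Ft, so the regular income tax governs.

164,660 Ft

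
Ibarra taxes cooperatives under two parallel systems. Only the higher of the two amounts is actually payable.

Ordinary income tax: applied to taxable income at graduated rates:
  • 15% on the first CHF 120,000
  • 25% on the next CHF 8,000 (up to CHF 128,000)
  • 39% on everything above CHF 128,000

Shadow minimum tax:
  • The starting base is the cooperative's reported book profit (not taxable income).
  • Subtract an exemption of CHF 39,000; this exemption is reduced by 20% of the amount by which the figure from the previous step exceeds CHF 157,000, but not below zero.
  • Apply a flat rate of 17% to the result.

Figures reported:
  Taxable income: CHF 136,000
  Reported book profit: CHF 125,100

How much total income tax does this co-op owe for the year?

Ordinary income tax:
  CHF 120,000 × 15% = CHF 18,000
  CHF 8,000 × 25% = CHF 2,000
  CHF 8,000 × 39% = CHF 3,120
  → CHF 23,120

Shadow minimum tax:
  Base (reported book profit): CHF 125,100
  Exemption: CHF 125,100 ≤ CHF 157,000, so full CHF 39,000 applies
  Base: CHF 125,100 − CHF 39,000 = CHF 86,100
  CHF 86,100 × 17% = CHF 14,637

CHF 23,120 > CHF 14,637, so the ordinary income tax governs.

CHF 23,120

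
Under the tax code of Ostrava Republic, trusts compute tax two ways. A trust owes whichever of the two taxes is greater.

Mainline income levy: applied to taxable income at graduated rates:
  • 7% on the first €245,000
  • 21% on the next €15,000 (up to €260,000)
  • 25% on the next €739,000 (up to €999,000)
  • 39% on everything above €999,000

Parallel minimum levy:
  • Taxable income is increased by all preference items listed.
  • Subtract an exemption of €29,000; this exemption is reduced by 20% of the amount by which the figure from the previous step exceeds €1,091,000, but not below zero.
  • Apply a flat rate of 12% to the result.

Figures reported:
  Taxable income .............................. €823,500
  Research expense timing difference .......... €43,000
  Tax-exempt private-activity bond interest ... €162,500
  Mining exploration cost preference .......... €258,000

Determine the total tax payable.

€161,175

Mainline income levy:
  €245,000 × 7% = €17,150
  €15,000 × 21% = €3,150
  €563,500 × 25% = €140,875
  → €161,175

Parallel minimum levy:
  Adjusted income: €823,500 + €43,000 + €162,500 + €258,000 = €1,287,000
  Exemption: 20% × (€1,287,000 − €1,091,000) = €39,200 ≥ €29,000, so the exemption is fully phased out
  Base: €1,287,000 − €0 = €1,287,000
  €1,287,000 × 12% = €154,440

€161,175 > €154,440, so the mainline income levy governs.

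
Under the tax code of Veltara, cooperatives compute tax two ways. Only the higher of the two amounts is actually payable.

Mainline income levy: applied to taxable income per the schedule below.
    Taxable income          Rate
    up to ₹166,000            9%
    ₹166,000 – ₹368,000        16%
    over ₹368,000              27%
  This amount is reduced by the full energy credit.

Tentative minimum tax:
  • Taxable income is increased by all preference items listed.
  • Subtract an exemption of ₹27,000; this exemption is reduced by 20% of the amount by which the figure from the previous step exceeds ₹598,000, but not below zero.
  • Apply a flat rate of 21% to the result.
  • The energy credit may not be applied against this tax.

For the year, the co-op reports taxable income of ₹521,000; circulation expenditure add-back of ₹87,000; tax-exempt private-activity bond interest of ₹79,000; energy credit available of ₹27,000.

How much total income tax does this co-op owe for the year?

₹142,338

Tentative minimum tax:
  Adjusted income: ₹521,000 + ₹87,000 + ₹79,000 = ₹687,000
  Exemption: ₹27,000 − 20% × (₹687,000 − ₹598,000) = ₹27,000 − ₹17,800 = ₹9,200
  Base: ₹687,000 − ₹9,200 = ₹677,800
  ₹677,800 × 21% = ₹142,338

Mainline income levy:
  ₹166,000 × 9% = ₹14,940
  ₹202,000 × 16% = ₹32,320
  ₹153,000 × 27% = ₹41,310
  → ₹88,570
  Less energy credit ₹27,000 → ₹61,570

₹142,338 > ₹61,570, so the tentative minimum tax is the binding amount.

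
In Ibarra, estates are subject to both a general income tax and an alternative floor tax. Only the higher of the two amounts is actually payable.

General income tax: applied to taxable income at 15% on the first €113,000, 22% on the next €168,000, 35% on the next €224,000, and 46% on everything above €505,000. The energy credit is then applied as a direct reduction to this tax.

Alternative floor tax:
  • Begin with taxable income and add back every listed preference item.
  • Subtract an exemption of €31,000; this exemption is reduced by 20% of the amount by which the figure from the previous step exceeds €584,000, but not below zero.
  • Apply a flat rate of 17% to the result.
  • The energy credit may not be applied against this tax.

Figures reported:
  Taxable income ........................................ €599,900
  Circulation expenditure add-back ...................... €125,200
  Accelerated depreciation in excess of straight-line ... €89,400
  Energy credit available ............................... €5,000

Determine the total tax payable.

€170,964

General income tax:
  €113,000 × 15% = €16,950
  €168,000 × 22% = €36,960
  €224,000 × 35% = €78,400
  €94,900 × 46% = €43,654
  → €175,964
  Less energy credit €5,000 → €170,964

Alternative floor tax:
  Adjusted income: €599,900 + €125,200 + €89,400 = €814,500
  Exemption: 20% × (€814,500 − €584,000) = €46,100 ≥ €31,000, so the exemption is fully phased out
  Base: €814,500 − €0 = €814,500
  €814,500 × 17% = €138,465

€170,964 > €138,465, so the general income tax governs.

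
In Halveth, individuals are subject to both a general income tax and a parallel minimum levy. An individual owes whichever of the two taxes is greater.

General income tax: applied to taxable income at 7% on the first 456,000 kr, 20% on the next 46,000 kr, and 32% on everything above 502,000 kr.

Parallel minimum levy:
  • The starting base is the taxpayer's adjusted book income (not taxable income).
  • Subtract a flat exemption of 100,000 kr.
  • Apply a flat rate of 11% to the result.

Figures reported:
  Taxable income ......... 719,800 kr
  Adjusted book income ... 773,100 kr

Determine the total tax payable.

110,816 kr

General income tax:
  456,000 kr × 7% = 31,920 kr
  46,000 kr × 20% = 9,200 kr
  217,800 kr × 32% = 69,696 kr
  → 110,816 kr

Parallel minimum levy:
  Base (adjusted book income): 773,100 kr
  Less exemption 100,000 kr → base 673,100 kr
  673,100 kr × 11% = 74,041 kr

110,816 kr > 74,041 kr, so the general income tax governs.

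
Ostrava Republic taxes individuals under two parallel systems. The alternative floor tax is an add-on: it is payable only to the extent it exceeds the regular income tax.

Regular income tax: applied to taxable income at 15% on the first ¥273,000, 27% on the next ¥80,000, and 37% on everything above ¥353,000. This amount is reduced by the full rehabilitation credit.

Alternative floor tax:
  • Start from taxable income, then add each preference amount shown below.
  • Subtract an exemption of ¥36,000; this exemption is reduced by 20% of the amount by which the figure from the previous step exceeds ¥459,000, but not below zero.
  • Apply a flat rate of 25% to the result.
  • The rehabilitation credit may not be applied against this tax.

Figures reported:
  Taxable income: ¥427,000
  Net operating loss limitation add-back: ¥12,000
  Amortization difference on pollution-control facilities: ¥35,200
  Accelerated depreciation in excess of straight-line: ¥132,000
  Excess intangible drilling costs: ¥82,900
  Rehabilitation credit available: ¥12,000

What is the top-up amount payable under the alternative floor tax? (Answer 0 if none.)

¥94,345

Regular income tax:
  ¥273,000 × 15% = ¥40,950
  ¥80,000 × 27% = ¥21,600
  ¥74,000 × 37% = ¥27,380
  → ¥89,930
  Less rehabilitation credit ¥12,000 → ¥77,930

Alternative floor tax:
  Adjusted income: ¥427,000 + ¥12,000 + ¥35,200 + ¥132,000 + ¥82,900 = ¥689,100
  Exemption: 20% × (¥689,100 − ¥459,000) = ¥46,020 ≥ ¥36,000, so the exemption is fully phased out
  Base: ¥689,100 − ¥0 = ¥689,100
  ¥689,100 × 25% = ¥172,275

Excess of alternative floor tax over regular income tax: ¥172,275 − ¥77,930 = ¥94,345.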